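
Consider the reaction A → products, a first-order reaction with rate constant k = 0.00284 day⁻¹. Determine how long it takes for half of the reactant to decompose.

244.1 day

Step 1: For a first-order reaction, t₁/₂ = ln(2)/k
Step 2: t₁/₂ = ln(2)/0.00284
Step 3: t₁/₂ = 0.6931/0.00284 = 244.1 day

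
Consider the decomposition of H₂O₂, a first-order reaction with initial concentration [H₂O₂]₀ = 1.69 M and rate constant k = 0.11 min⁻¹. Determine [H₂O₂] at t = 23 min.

0.1346 M

Step 1: For a first-order reaction: [H₂O₂] = [H₂O₂]₀ × e^(-kt)
Step 2: [H₂O₂] = 1.69 × e^(-0.11 × 23)
Step 3: [H₂O₂] = 1.69 × e^(-2.53)
Step 4: [H₂O₂] = 1.69 × 0.079659 = 0.1346 M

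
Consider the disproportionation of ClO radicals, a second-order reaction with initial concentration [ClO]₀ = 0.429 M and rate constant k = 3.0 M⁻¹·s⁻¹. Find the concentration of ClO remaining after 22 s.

0.01463 M

Step 1: For a second-order reaction: 1/[ClO] = 1/[ClO]₀ + kt
Step 2: 1/[ClO] = 1/0.429 + 3.0 × 22
Step 3: 1/[ClO] = 2.331 + 66 = 68.33
Step 4: [ClO] = 1/68.33 = 0.01463 M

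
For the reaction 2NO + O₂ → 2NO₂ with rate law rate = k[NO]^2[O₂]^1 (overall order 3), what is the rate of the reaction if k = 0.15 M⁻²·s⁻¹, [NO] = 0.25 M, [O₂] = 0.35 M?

0.003281 M/s

Step 1: The rate law is rate = k[NO]^2[O₂]^1, overall order = 2+1 = 3
Step 2: Substitute values: rate = 0.15 × (0.25)^2 × (0.35)^1
Step 3: rate = 0.15 × 0.0625 × 0.35 = 0.00328125 M/s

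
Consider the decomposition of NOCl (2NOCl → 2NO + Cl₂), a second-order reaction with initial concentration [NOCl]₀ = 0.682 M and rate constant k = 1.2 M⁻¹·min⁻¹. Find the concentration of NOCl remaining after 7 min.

0.1014 M

Step 1: For a second-order reaction: 1/[NOCl] = 1/[NOCl]₀ + kt
Step 2: 1/[NOCl] = 1/0.682 + 1.2 × 7
Step 3: 1/[NOCl] = 1.466 + 8.4 = 9.866
Step 4: [NOCl] = 1/9.866 = 0.1014 M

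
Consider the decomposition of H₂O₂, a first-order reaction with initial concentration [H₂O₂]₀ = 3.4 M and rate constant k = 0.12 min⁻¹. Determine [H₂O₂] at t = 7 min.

1.468 M

Step 1: For a first-order reaction: [H₂O₂] = [H₂O₂]₀ × e^(-kt)
Step 2: [H₂O₂] = 3.4 × e^(-0.12 × 7)
Step 3: [H₂O₂] = 3.4 × e^(-0.84)
Step 4: [H₂O₂] = 3.4 × 0.431711 = 1.468 M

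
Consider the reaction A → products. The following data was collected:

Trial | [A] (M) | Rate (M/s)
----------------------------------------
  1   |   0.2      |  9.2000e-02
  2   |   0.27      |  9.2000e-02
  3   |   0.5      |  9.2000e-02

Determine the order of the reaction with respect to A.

zeroth order (0)

Step 1: Compare trials - when concentration changes, rate stays constant.
Step 2: rate₂/rate₁ = 9.2000e-02/9.2000e-02 = 1
Step 3: [A]₂/[A]₁ = 0.27/0.2 = 1.35
Step 4: Since rate ratio ≈ (conc ratio)^0, the reaction is zeroth order.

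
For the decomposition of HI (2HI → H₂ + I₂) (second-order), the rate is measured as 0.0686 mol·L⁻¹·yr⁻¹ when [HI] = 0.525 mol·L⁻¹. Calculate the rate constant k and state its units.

0.2489 (mol·L⁻¹)⁻¹·yr⁻¹

Step 1: rate = k[HI]^2, so k = rate / [HI]^2.
Step 2: k = 0.0686 / (0.525)^2 = 0.0686 / 0.2756.
Step 3: k = 0.2489 (mol·L⁻¹)⁻¹·yr⁻¹.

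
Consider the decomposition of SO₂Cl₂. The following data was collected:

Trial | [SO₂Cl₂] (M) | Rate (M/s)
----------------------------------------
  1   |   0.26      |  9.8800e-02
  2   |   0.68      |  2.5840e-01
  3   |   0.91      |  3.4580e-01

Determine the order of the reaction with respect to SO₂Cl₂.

first order (1)

Step 1: Compare trials to find order n where rate₂/rate₁ = ([SO₂Cl₂]₂/[SO₂Cl₂]₁)^n
Step 2: rate₂/rate₁ = 2.5840e-01/9.8800e-02 = 2.615
Step 3: [SO₂Cl₂]₂/[SO₂Cl₂]₁ = 0.68/0.26 = 2.615
Step 4: n = ln(2.615)/ln(2.615) = 1.00 ≈ 1
Step 5: The reaction is first order in SO₂Cl₂.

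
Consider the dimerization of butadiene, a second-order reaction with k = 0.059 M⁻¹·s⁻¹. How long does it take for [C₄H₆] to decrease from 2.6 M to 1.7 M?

3.451 s

Step 1: For second-order: t = (1/[C₄H₆] - 1/[C₄H₆]₀)/k
Step 2: t = (1/1.7 - 1/2.6)/0.059
Step 3: t = (0.5882 - 0.3846)/0.059
Step 4: t = 0.2036/0.059 = 3.451 s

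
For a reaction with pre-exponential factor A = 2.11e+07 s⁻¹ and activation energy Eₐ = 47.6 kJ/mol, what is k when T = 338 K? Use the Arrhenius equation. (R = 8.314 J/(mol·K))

9.29e-01 s⁻¹

Step 1: Use the Arrhenius equation: k = A × exp(-Eₐ/RT)
Step 2: Convert Eₐ to J/mol: 47.6 kJ/mol = 47600 J/mol
Step 3: Calculate the exponent: -Eₐ/(RT) = -47600/(8.314 × 338) = -16.93871
Step 4: k = 2.11e+07 × exp(-16.93871)
Step 5: k = 2.11e+07 × 4.40161e-08 = 9.2874e-01 s⁻¹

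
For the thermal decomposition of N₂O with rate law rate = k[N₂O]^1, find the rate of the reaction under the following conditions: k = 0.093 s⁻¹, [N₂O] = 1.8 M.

0.1674 M/s

Step 1: Identify the rate law: rate = k[N₂O]^1
Step 2: Substitute values: rate = 0.093 × (1.8)^1
Step 3: Calculate: rate = 0.093 × 1.8 = 0.1674 M/s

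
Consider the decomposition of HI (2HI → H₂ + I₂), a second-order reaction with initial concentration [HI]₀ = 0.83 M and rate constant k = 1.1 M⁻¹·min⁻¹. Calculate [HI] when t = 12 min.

0.06942 M

Step 1: For a second-order reaction: 1/[HI] = 1/[HI]₀ + kt
Step 2: 1/[HI] = 1/0.83 + 1.1 × 12
Step 3: 1/[HI] = 1.205 + 13.2 = 14.4
Step 4: [HI] = 1/14.4 = 0.06942 M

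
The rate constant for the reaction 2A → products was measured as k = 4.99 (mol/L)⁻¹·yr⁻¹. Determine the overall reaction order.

second order (2)

Step 1: The units of k for an nth-order reaction are (concentration)^(1-n)·(time)⁻¹.
Step 2: Here k has units (mol/L)⁻¹·yr⁻¹, so the concentration exponent is -1.
Step 3: 1 - n = -1 ⇒ n = 2. The reaction is second order.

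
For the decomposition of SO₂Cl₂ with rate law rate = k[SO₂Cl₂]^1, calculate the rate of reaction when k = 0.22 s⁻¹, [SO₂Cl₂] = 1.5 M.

0.33 M/s

Step 1: Identify the rate law: rate = k[SO₂Cl₂]^1
Step 2: Substitute values: rate = 0.22 × (1.5)^1
Step 3: Calculate: rate = 0.22 × 1.5 = 0.33 M/s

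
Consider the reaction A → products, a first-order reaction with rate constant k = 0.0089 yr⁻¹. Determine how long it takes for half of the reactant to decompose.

77.88 yr

Step 1: For a first-order reaction, t₁/₂ = ln(2)/k
Step 2: t₁/₂ = ln(2)/0.0089
Step 3: t₁/₂ = 0.6931/0.0089 = 77.88 yr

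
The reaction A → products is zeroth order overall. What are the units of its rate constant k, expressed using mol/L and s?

mol/L·s⁻¹

Step 1: For overall order n, rate = k × (concentration)^n.
Step 2: Rate has units mol/L·s⁻¹; concentration term has units (mol/L)^0.
Step 3: k = rate / (concentration)^n, so units of k = (mol/L)^(1-0)·s⁻¹ = mol/L·s⁻¹.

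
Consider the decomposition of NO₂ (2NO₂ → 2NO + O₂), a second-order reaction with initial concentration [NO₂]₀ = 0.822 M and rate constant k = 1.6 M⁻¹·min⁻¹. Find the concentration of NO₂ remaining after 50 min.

0.01231 M

Step 1: For a second-order reaction: 1/[NO₂] = 1/[NO₂]₀ + kt
Step 2: 1/[NO₂] = 1/0.822 + 1.6 × 50
Step 3: 1/[NO₂] = 1.217 + 80 = 81.22
Step 4: [NO₂] = 1/81.22 = 0.01231 M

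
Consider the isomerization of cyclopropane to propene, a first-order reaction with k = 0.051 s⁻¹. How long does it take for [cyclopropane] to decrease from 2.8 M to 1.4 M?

13.59 s

Step 1: For first-order: t = ln([cyclopropane]₀/[cyclopropane])/k
Step 2: t = ln(2.8/1.4)/0.051
Step 3: t = ln(2)/0.051
Step 4: t = 0.6931/0.051 = 13.59 s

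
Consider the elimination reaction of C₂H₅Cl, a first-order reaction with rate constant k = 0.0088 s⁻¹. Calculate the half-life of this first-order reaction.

78.77 s

Step 1: For a first-order reaction, t₁/₂ = ln(2)/k
Step 2: t₁/₂ = ln(2)/0.0088
Step 3: t₁/₂ = 0.6931/0.0088 = 78.77 s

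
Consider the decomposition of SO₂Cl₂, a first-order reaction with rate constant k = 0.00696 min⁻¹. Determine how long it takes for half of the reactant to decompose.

99.59 min

Step 1: For a first-order reaction, t₁/₂ = ln(2)/k
Step 2: t₁/₂ = ln(2)/0.00696
Step 3: t₁/₂ = 0.6931/0.00696 = 99.59 min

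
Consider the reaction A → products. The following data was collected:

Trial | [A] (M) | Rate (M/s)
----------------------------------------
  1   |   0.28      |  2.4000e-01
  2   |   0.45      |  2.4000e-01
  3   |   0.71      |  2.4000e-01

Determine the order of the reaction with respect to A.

zeroth order (0)

Step 1: Compare trials - when concentration changes, rate stays constant.
Step 2: rate₂/rate₁ = 2.4000e-01/2.4000e-01 = 1
Step 3: [A]₂/[A]₁ = 0.45/0.28 = 1.607
Step 4: Since rate ratio ≈ (conc ratio)^0, the reaction is zeroth order.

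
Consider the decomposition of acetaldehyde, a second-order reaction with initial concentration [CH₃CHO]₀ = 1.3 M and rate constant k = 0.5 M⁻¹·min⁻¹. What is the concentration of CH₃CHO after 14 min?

0.1287 M

Step 1: For a second-order reaction: 1/[CH₃CHO] = 1/[CH₃CHO]₀ + kt
Step 2: 1/[CH₃CHO] = 1/1.3 + 0.5 × 14
Step 3: 1/[CH₃CHO] = 0.7692 + 7 = 7.769
Step 4: [CH₃CHO] = 1/7.769 = 0.1287 M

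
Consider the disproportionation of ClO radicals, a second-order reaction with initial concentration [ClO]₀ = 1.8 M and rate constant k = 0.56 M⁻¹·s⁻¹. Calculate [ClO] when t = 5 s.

0.298 M

Step 1: For a second-order reaction: 1/[ClO] = 1/[ClO]₀ + kt
Step 2: 1/[ClO] = 1/1.8 + 0.56 × 5
Step 3: 1/[ClO] = 0.5556 + 2.8 = 3.356
Step 4: [ClO] = 1/3.356 = 0.298 M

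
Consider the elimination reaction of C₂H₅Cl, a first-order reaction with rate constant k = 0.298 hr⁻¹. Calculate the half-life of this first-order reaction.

2.326 hr

Step 1: For a first-order reaction, t₁/₂ = ln(2)/k
Step 2: t₁/₂ = ln(2)/0.298
Step 3: t₁/₂ = 0.6931/0.298 = 2.326 hr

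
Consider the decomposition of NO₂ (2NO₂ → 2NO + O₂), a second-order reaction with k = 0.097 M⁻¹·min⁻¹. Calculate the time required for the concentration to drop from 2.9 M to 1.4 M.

3.809 min

Step 1: For second-order: t = (1/[NO₂] - 1/[NO₂]₀)/k
Step 2: t = (1/1.4 - 1/2.9)/0.097
Step 3: t = (0.7143 - 0.3448)/0.097
Step 4: t = 0.3695/0.097 = 3.809 min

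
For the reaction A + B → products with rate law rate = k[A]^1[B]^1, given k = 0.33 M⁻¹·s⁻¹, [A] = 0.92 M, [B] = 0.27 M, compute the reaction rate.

0.08197 M/s

Step 1: The rate law is rate = k[A]^1[B]^1
Step 2: Substitute: rate = 0.33 × (0.92)^1 × (0.27)^1
Step 3: rate = 0.33 × 0.92 × 0.27 = 0.081972 M/s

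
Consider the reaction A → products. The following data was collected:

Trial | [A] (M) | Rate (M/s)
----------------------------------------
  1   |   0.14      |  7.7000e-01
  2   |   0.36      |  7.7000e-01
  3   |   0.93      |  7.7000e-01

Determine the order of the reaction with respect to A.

zeroth order (0)

Step 1: Compare trials - when concentration changes, rate stays constant.
Step 2: rate₂/rate₁ = 7.7000e-01/7.7000e-01 = 1
Step 3: [A]₂/[A]₁ = 0.36/0.14 = 2.571
Step 4: Since rate ratio ≈ (conc ratio)^0, the reaction is zeroth order.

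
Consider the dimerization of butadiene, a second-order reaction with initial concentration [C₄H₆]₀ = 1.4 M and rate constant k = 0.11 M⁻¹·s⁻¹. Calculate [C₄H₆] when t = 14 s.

0.4436 M

Step 1: For a second-order reaction: 1/[C₄H₆] = 1/[C₄H₆]₀ + kt
Step 2: 1/[C₄H₆] = 1/1.4 + 0.11 × 14
Step 3: 1/[C₄H₆] = 0.7143 + 1.54 = 2.254
Step 4: [C₄H₆] = 1/2.254 = 0.4436 M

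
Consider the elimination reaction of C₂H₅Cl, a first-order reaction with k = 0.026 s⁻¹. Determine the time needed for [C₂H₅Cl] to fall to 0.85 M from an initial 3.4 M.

53.32 s

Step 1: For first-order: t = ln([C₂H₅Cl]₀/[C₂H₅Cl])/k
Step 2: t = ln(3.4/0.85)/0.026
Step 3: t = ln(4)/0.026
Step 4: t = 1.386/0.026 = 53.32 s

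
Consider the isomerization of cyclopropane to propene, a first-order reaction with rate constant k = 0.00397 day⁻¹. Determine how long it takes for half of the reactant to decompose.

174.6 day

Step 1: For a first-order reaction, t₁/₂ = ln(2)/k
Step 2: t₁/₂ = ln(2)/0.00397
Step 3: t₁/₂ = 0.6931/0.00397 = 174.6 day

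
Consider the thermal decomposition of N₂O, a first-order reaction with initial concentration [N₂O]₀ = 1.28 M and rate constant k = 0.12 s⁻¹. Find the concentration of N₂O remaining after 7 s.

0.5526 M

Step 1: For a first-order reaction: [N₂O] = [N₂O]₀ × e^(-kt)
Step 2: [N₂O] = 1.28 × e^(-0.12 × 7)
Step 3: [N₂O] = 1.28 × e^(-0.84)
Step 4: [N₂O] = 1.28 × 0.431711 = 0.5526 M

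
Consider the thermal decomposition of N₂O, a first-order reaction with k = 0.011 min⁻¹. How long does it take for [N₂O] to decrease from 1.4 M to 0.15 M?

203.1 min

Step 1: For first-order: t = ln([N₂O]₀/[N₂O])/k
Step 2: t = ln(1.4/0.15)/0.011
Step 3: t = ln(9.333)/0.011
Step 4: t = 2.234/0.011 = 203.1 min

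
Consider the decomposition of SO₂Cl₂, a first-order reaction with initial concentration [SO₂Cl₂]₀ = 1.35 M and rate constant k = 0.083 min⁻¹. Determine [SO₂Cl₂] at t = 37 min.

0.06261 M

Step 1: For a first-order reaction: [SO₂Cl₂] = [SO₂Cl₂]₀ × e^(-kt)
Step 2: [SO₂Cl₂] = 1.35 × e^(-0.083 × 37)
Step 3: [SO₂Cl₂] = 1.35 × e^(-3.071)
Step 4: [SO₂Cl₂] = 1.35 × 0.0463748 = 0.06261 M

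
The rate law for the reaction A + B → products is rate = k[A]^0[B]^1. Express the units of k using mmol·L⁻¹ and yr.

yr⁻¹

Step 1: Overall order = 0 + 1 = 1.
Step 2: rate has units mmol·L⁻¹·yr⁻¹; [A]^0[B]^1 has units (mmol·L⁻¹)^1.
Step 3: k = rate/([A]^0[B]^1), so units of k = (mmol·L⁻¹)^(1-1)·yr⁻¹ = yr⁻¹.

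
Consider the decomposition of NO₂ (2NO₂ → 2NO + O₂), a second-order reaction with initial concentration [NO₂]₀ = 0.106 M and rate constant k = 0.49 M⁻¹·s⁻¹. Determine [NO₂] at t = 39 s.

0.03503 M

Step 1: For a second-order reaction: 1/[NO₂] = 1/[NO₂]₀ + kt
Step 2: 1/[NO₂] = 1/0.106 + 0.49 × 39
Step 3: 1/[NO₂] = 9.434 + 19.11 = 28.54
Step 4: [NO₂] = 1/28.54 = 0.03503 M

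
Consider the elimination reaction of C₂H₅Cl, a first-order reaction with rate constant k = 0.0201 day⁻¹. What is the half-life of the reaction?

34.48 day

Step 1: For a first-order reaction, t₁/₂ = ln(2)/k
Step 2: t₁/₂ = ln(2)/0.0201
Step 3: t₁/₂ = 0.6931/0.0201 = 34.48 day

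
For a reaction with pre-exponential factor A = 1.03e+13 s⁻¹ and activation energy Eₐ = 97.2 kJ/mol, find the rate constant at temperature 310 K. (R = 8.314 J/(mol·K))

4.31e-04 s⁻¹

Step 1: Use the Arrhenius equation: k = A × exp(-Eₐ/RT)
Step 2: Convert Eₐ to J/mol: 97.2 kJ/mol = 97200 J/mol
Step 3: Calculate the exponent: -Eₐ/(RT) = -97200/(8.314 × 310) = -37.71330
Step 4: k = 1.03e+13 × exp(-37.71330)
Step 5: k = 1.03e+13 × 4.18140e-17 = 4.3068e-04 s⁻¹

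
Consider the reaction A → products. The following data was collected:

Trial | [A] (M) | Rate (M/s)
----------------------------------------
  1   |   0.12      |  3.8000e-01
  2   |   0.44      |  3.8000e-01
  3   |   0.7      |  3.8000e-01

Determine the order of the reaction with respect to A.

zeroth order (0)

Step 1: Compare trials - when concentration changes, rate stays constant.
Step 2: rate₂/rate₁ = 3.8000e-01/3.8000e-01 = 1
Step 3: [A]₂/[A]₁ = 0.44/0.12 = 3.667
Step 4: Since rate ratio ≈ (conc ratio)^0, the reaction is zeroth order.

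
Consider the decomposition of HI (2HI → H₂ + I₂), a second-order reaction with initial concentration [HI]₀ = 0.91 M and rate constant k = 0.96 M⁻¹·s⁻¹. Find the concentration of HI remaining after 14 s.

0.06878 M

Step 1: For a second-order reaction: 1/[HI] = 1/[HI]₀ + kt
Step 2: 1/[HI] = 1/0.91 + 0.96 × 14
Step 3: 1/[HI] = 1.099 + 13.44 = 14.54
Step 4: [HI] = 1/14.54 = 0.06878 M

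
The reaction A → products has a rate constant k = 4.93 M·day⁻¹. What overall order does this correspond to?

zeroth order (0)

Step 1: The units of k for an nth-order reaction are (concentration)^(1-n)·(time)⁻¹.
Step 2: Here k has units M·day⁻¹, so the concentration exponent is 1.
Step 3: 1 - n = 1 ⇒ n = 0. The reaction is zeroth order.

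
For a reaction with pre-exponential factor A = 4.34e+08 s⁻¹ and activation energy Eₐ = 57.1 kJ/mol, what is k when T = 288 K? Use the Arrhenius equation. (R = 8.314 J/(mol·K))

1.91e-02 s⁻¹

Step 1: Use the Arrhenius equation: k = A × exp(-Eₐ/RT)
Step 2: Convert Eₐ to J/mol: 57.1 kJ/mol = 57100 J/mol
Step 3: Calculate the exponent: -Eₐ/(RT) = -57100/(8.314 × 288) = -23.84699
Step 4: k = 4.34e+08 × exp(-23.84699)
Step 5: k = 4.34e+08 × 4.39930e-11 = 1.9093e-02 s⁻¹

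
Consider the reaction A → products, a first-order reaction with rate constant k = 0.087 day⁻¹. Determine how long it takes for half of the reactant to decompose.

7.967 day

Step 1: For a first-order reaction, t₁/₂ = ln(2)/k
Step 2: t₁/₂ = ln(2)/0.087
Step 3: t₁/₂ = 0.6931/0.087 = 7.967 day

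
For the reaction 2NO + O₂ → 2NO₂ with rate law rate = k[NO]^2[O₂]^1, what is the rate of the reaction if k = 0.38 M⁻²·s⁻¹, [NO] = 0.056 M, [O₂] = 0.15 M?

0.0001788 M/s

Step 1: The rate law is rate = k[NO]^2[O₂]^1
Step 2: Substitute: rate = 0.38 × (0.056)^2 × (0.15)^1
Step 3: rate = 0.38 × 0.003136 × 0.15 = 0.000178752 M/s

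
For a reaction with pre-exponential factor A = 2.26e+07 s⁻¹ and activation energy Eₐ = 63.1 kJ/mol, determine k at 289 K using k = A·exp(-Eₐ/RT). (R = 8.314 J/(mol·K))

8.89e-05 s⁻¹

Step 1: Use the Arrhenius equation: k = A × exp(-Eₐ/RT)
Step 2: Convert Eₐ to J/mol: 63.1 kJ/mol = 63100 J/mol
Step 3: Calculate the exponent: -Eₐ/(RT) = -63100/(8.314 × 289) = -26.26162
Step 4: k = 2.26e+07 × exp(-26.26162)
Step 5: k = 2.26e+07 × 3.93299e-12 = 8.8886e-05 s⁻¹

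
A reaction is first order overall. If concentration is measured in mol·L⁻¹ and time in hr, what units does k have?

hr⁻¹

Step 1: For overall order n, rate = k × (concentration)^n.
Step 2: Rate has units mol·L⁻¹·hr⁻¹; concentration term has units (mol·L⁻¹)^1.
Step 3: k = rate / (concentration)^n, so units of k = (mol·L⁻¹)^(1-1)·hr⁻¹ = hr⁻¹.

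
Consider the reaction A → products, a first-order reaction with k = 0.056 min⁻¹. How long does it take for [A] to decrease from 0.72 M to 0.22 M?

21.17 min

Step 1: For first-order: t = ln([A]₀/[A])/k
Step 2: t = ln(0.72/0.22)/0.056
Step 3: t = ln(3.273)/0.056
Step 4: t = 1.186/0.056 = 21.17 min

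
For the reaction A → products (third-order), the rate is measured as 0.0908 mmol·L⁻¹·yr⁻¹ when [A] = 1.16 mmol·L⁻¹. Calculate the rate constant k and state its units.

0.05817 (mmol·L⁻¹)⁻²·yr⁻¹

Step 1: rate = k[A]^3, so k = rate / [A]^3.
Step 2: k = 0.0908 / (1.16)^3 = 0.0908 / 1.561.
Step 3: k = 0.05817 (mmol·L⁻¹)⁻²·yr⁻¹.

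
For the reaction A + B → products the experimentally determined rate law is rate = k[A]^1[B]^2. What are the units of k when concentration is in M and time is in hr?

M⁻²·hr⁻¹

Step 1: Overall order = 1 + 2 = 3.
Step 2: rate has units M·hr⁻¹; [A]^1[B]^2 has units M^3.
Step 3: k = rate/([A]^1[B]^2), so units of k = M^(1-3)·hr⁻¹ = M⁻²·hr⁻¹.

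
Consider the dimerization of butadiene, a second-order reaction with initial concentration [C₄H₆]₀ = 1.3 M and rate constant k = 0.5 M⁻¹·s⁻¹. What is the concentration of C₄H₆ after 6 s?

0.2653 M

Step 1: For a second-order reaction: 1/[C₄H₆] = 1/[C₄H₆]₀ + kt
Step 2: 1/[C₄H₆] = 1/1.3 + 0.5 × 6
Step 3: 1/[C₄H₆] = 0.7692 + 3 = 3.769
Step 4: [C₄H₆] = 1/3.769 = 0.2653 M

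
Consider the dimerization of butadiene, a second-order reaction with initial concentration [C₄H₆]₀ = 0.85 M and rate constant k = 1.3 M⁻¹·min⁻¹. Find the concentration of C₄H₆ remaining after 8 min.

0.08638 M

Step 1: For a second-order reaction: 1/[C₄H₆] = 1/[C₄H₆]₀ + kt
Step 2: 1/[C₄H₆] = 1/0.85 + 1.3 × 8
Step 3: 1/[C₄H₆] = 1.176 + 10.4 = 11.58
Step 4: [C₄H₆] = 1/11.58 = 0.08638 M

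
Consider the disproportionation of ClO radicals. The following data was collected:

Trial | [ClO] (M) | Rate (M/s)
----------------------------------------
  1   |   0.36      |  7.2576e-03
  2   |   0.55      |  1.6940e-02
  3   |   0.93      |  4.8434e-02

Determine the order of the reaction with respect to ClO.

second order (2)

Step 1: Compare trials to find order n where rate₂/rate₁ = ([ClO]₂/[ClO]₁)^n
Step 2: rate₂/rate₁ = 1.6940e-02/7.2576e-03 = 2.334
Step 3: [ClO]₂/[ClO]₁ = 0.55/0.36 = 1.528
Step 4: n = ln(2.334)/ln(1.528) = 2.00 ≈ 2
Step 5: The reaction is second order in ClO.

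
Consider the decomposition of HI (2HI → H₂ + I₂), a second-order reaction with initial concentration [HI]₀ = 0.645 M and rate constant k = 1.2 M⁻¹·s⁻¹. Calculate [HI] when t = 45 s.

0.018 M

Step 1: For a second-order reaction: 1/[HI] = 1/[HI]₀ + kt
Step 2: 1/[HI] = 1/0.645 + 1.2 × 45
Step 3: 1/[HI] = 1.55 + 54 = 55.55
Step 4: [HI] = 1/55.55 = 0.018 M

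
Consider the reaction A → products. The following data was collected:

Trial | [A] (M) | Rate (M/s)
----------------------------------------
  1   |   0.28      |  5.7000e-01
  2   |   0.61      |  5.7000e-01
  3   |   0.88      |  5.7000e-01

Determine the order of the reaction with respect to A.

zeroth order (0)

Step 1: Compare trials - when concentration changes, rate stays constant.
Step 2: rate₂/rate₁ = 5.7000e-01/5.7000e-01 = 1
Step 3: [A]₂/[A]₁ = 0.61/0.28 = 2.179
Step 4: Since rate ratio ≈ (conc ratio)^0, the reaction is zeroth order.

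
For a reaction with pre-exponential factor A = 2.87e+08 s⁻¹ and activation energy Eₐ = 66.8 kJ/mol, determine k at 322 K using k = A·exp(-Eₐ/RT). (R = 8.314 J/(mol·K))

4.18e-03 s⁻¹

Step 1: Use the Arrhenius equation: k = A × exp(-Eₐ/RT)
Step 2: Convert Eₐ to J/mol: 66.8 kJ/mol = 66800 J/mol
Step 3: Calculate the exponent: -Eₐ/(RT) = -66800/(8.314 × 322) = -24.95230
Step 4: k = 2.87e+08 × exp(-24.95230)
Step 5: k = 2.87e+08 × 1.45665e-11 = 4.1806e-03 s⁻¹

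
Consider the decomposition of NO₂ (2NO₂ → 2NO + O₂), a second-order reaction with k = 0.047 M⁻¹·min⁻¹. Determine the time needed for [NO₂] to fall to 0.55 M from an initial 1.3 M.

22.32 min

Step 1: For second-order: t = (1/[NO₂] - 1/[NO₂]₀)/k
Step 2: t = (1/0.55 - 1/1.3)/0.047
Step 3: t = (1.818 - 0.7692)/0.047
Step 4: t = 1.049/0.047 = 22.32 min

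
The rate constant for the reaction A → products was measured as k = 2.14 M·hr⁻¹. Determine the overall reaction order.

zeroth order (0)

Step 1: The units of k for an nth-order reaction are (concentration)^(1-n)·(time)⁻¹.
Step 2: Here k has units M·hr⁻¹, so the concentration exponent is 1.
Step 3: 1 - n = 1 ⇒ n = 0. The reaction is zeroth order.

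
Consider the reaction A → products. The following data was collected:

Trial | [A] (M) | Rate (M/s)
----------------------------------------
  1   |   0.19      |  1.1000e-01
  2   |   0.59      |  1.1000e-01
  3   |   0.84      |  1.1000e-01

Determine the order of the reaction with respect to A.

zeroth order (0)

Step 1: Compare trials - when concentration changes, rate stays constant.
Step 2: rate₂/rate₁ = 1.1000e-01/1.1000e-01 = 1
Step 3: [A]₂/[A]₁ = 0.59/0.19 = 3.105
Step 4: Since rate ratio ≈ (conc ratio)^0, the reaction is zeroth order.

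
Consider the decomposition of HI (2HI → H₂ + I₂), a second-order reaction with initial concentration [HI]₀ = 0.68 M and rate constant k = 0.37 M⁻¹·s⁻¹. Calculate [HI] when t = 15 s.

0.1424 M

Step 1: For a second-order reaction: 1/[HI] = 1/[HI]₀ + kt
Step 2: 1/[HI] = 1/0.68 + 0.37 × 15
Step 3: 1/[HI] = 1.471 + 5.55 = 7.021
Step 4: [HI] = 1/7.021 = 0.1424 M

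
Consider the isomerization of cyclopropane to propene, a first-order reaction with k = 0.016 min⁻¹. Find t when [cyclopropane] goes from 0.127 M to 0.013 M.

142.5 min

Step 1: For first-order: t = ln([cyclopropane]₀/[cyclopropane])/k
Step 2: t = ln(0.127/0.013)/0.016
Step 3: t = ln(9.769)/0.016
Step 4: t = 2.279/0.016 = 142.5 min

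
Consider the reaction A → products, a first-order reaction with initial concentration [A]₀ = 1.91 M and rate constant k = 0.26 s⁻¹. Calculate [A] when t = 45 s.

1.584e-05 M

Step 1: For a first-order reaction: [A] = [A]₀ × e^(-kt)
Step 2: [A] = 1.91 × e^(-0.26 × 45)
Step 3: [A] = 1.91 × e^(-11.7)
Step 4: [A] = 1.91 × 8.29382e-06 = 1.584e-05 M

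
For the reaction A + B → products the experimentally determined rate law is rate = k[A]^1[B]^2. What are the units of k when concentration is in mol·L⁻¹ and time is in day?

(mol·L⁻¹)⁻²·day⁻¹

Step 1: Overall order = 1 + 2 = 3.
Step 2: rate has units mol·L⁻¹·day⁻¹; [A]^1[B]^2 has units (mol·L⁻¹)^3.
Step 3: k = rate/([A]^1[B]^2), so units of k = (mol·L⁻¹)^(1-3)·day⁻¹ = (mol·L⁻¹)⁻²·day⁻¹.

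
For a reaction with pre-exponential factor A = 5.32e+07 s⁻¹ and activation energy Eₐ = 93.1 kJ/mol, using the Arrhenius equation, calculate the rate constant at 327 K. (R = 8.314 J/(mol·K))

7.14e-08 s⁻¹

Step 1: Use the Arrhenius equation: k = A × exp(-Eₐ/RT)
Step 2: Convert Eₐ to J/mol: 93.1 kJ/mol = 93100 J/mol
Step 3: Calculate the exponent: -Eₐ/(RT) = -93100/(8.314 × 327) = -34.24459
Step 4: k = 5.32e+07 × exp(-34.24459)
Step 5: k = 5.32e+07 × 1.34203e-15 = 7.1396e-08 s⁻¹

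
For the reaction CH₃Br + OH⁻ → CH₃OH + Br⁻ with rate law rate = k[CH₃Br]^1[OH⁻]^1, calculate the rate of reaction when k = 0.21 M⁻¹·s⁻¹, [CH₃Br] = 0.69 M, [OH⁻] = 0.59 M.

0.08549 M/s

Step 1: The rate law is rate = k[CH₃Br]^1[OH⁻]^1
Step 2: Substitute: rate = 0.21 × (0.69)^1 × (0.59)^1
Step 3: rate = 0.21 × 0.69 × 0.59 = 0.085491 M/s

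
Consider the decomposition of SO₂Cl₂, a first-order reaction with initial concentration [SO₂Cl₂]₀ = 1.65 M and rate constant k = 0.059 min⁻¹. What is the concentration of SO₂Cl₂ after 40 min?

0.1558 M

Step 1: For a first-order reaction: [SO₂Cl₂] = [SO₂Cl₂]₀ × e^(-kt)
Step 2: [SO₂Cl₂] = 1.65 × e^(-0.059 × 40)
Step 3: [SO₂Cl₂] = 1.65 × e^(-2.36)
Step 4: [SO₂Cl₂] = 1.65 × 0.0944202 = 0.1558 M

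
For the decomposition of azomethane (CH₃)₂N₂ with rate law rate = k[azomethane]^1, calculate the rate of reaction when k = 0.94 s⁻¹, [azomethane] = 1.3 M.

1.222 M/s

Step 1: Identify the rate law: rate = k[azomethane]^1
Step 2: Substitute values: rate = 0.94 × (1.3)^1
Step 3: Calculate: rate = 0.94 × 1.3 = 1.222 M/s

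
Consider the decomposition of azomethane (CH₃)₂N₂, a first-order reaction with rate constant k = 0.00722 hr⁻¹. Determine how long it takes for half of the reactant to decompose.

96 hr

Step 1: For a first-order reaction, t₁/₂ = ln(2)/k
Step 2: t₁/₂ = ln(2)/0.00722
Step 3: t₁/₂ = 0.6931/0.00722 = 96 hr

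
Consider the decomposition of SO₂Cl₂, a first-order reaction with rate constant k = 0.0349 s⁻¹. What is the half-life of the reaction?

19.86 s

Step 1: For a first-order reaction, t₁/₂ = ln(2)/k
Step 2: t₁/₂ = ln(2)/0.0349
Step 3: t₁/₂ = 0.6931/0.0349 = 19.86 s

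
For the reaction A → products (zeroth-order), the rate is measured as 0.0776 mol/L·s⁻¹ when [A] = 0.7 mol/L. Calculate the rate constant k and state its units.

0.0776 mol/L·s⁻¹

Step 1: For a zeroth-order reaction, rate = k (independent of concentration).
Step 2: k = rate = 0.0776 mol/L·s⁻¹.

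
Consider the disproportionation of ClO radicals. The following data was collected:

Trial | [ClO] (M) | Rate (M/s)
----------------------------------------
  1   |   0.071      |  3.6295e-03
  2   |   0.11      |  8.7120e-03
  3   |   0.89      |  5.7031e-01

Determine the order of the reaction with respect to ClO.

second order (2)

Step 1: Compare trials to find order n where rate₂/rate₁ = ([ClO]₂/[ClO]₁)^n
Step 2: rate₂/rate₁ = 8.7120e-03/3.6295e-03 = 2.4
Step 3: [ClO]₂/[ClO]₁ = 0.11/0.071 = 1.549
Step 4: n = ln(2.4)/ln(1.549) = 2.00 ≈ 2
Step 5: The reaction is second order in ClO.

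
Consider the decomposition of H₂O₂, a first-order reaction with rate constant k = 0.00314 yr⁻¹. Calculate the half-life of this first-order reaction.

220.7 yr

Step 1: For a first-order reaction, t₁/₂ = ln(2)/k
Step 2: t₁/₂ = ln(2)/0.00314
Step 3: t₁/₂ = 0.6931/0.00314 = 220.7 yr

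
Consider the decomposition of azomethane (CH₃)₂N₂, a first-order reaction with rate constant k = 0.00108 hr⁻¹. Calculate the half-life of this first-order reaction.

641.8 hr

Step 1: For a first-order reaction, t₁/₂ = ln(2)/k
Step 2: t₁/₂ = ln(2)/0.00108
Step 3: t₁/₂ = 0.6931/0.00108 = 641.8 hr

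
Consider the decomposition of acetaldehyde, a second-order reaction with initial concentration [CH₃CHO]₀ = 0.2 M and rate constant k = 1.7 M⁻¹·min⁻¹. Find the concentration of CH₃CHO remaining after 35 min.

0.0155 M

Step 1: For a second-order reaction: 1/[CH₃CHO] = 1/[CH₃CHO]₀ + kt
Step 2: 1/[CH₃CHO] = 1/0.2 + 1.7 × 35
Step 3: 1/[CH₃CHO] = 5 + 59.5 = 64.5
Step 4: [CH₃CHO] = 1/64.5 = 0.0155 M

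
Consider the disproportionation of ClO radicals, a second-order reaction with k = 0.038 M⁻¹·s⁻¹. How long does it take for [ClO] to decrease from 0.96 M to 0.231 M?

86.51 s

Step 1: For second-order: t = (1/[ClO] - 1/[ClO]₀)/k
Step 2: t = (1/0.231 - 1/0.96)/0.038
Step 3: t = (4.329 - 1.042)/0.038
Step 4: t = 3.287/0.038 = 86.51 s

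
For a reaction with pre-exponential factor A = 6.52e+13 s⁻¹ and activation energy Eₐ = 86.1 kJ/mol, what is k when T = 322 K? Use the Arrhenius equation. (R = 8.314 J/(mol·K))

7.03e-01 s⁻¹

Step 1: Use the Arrhenius equation: k = A × exp(-Eₐ/RT)
Step 2: Convert Eₐ to J/mol: 86.1 kJ/mol = 86100 J/mol
Step 3: Calculate the exponent: -Eₐ/(RT) = -86100/(8.314 × 322) = -32.16157
Step 4: k = 6.52e+13 × exp(-32.16157)
Step 5: k = 6.52e+13 × 1.07748e-14 = 7.0252e-01 s⁻¹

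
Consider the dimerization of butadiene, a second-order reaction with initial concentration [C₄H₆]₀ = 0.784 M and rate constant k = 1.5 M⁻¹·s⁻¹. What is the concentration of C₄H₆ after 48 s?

0.01365 M

Step 1: For a second-order reaction: 1/[C₄H₆] = 1/[C₄H₆]₀ + kt
Step 2: 1/[C₄H₆] = 1/0.784 + 1.5 × 48
Step 3: 1/[C₄H₆] = 1.276 + 72 = 73.28
Step 4: [C₄H₆] = 1/73.28 = 0.01365 M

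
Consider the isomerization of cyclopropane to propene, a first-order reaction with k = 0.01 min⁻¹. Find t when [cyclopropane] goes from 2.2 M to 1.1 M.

69.31 min

Step 1: For first-order: t = ln([cyclopropane]₀/[cyclopropane])/k
Step 2: t = ln(2.2/1.1)/0.01
Step 3: t = ln(2)/0.01
Step 4: t = 0.6931/0.01 = 69.31 min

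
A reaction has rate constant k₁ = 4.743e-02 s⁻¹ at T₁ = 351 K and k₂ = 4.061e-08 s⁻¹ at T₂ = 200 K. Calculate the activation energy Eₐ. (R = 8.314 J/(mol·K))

54.0 kJ/mol

Step 1: Use the two-temperature Arrhenius form: ln(k₂/k₁) = -Eₐ/R × (1/T₂ - 1/T₁)
Step 2: ln(k₂/k₁) = ln(4.061e-08/4.743e-02) = ln(8.56209e-07) = -13.9708
Step 3: 1/T₂ - 1/T₁ = 1/200 - 1/351 = 2.150997e-03 K⁻¹
Step 4: Eₐ = -R × ln(k₂/k₁) / (1/T₂ - 1/T₁) = -8.314 × -13.9708 / 2.150997e-03
Step 5: Eₐ = 5.4000e+04 J/mol = 54.0 kJ/mol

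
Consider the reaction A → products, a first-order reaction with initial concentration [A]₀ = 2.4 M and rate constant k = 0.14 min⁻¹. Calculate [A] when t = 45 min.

0.004407 M

Step 1: For a first-order reaction: [A] = [A]₀ × e^(-kt)
Step 2: [A] = 2.4 × e^(-0.14 × 45)
Step 3: [A] = 2.4 × e^(-6.3)
Step 4: [A] = 2.4 × 0.0018363 = 0.004407 M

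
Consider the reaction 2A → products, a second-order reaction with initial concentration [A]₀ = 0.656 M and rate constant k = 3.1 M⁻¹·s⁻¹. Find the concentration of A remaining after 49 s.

0.006518 M

Step 1: For a second-order reaction: 1/[A] = 1/[A]₀ + kt
Step 2: 1/[A] = 1/0.656 + 3.1 × 49
Step 3: 1/[A] = 1.524 + 151.9 = 153.4
Step 4: [A] = 1/153.4 = 0.006518 M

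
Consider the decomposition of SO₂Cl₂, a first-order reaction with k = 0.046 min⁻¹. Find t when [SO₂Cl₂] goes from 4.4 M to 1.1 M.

30.14 min

Step 1: For first-order: t = ln([SO₂Cl₂]₀/[SO₂Cl₂])/k
Step 2: t = ln(4.4/1.1)/0.046
Step 3: t = ln(4)/0.046
Step 4: t = 1.386/0.046 = 30.14 min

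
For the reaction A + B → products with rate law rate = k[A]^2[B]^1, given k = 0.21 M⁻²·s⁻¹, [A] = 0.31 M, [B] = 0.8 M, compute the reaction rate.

0.01614 M/s

Step 1: The rate law is rate = k[A]^2[B]^1
Step 2: Substitute: rate = 0.21 × (0.31)^2 × (0.8)^1
Step 3: rate = 0.21 × 0.0961 × 0.8 = 0.0161448 M/s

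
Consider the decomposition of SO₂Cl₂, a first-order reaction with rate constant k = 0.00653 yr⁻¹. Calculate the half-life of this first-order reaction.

106.1 yr

Step 1: For a first-order reaction, t₁/₂ = ln(2)/k
Step 2: t₁/₂ = ln(2)/0.00653
Step 3: t₁/₂ = 0.6931/0.00653 = 106.1 yr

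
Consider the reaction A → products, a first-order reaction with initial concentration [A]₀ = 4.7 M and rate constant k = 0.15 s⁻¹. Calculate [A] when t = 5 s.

2.22 M

Step 1: For a first-order reaction: [A] = [A]₀ × e^(-kt)
Step 2: [A] = 4.7 × e^(-0.15 × 5)
Step 3: [A] = 4.7 × e^(-0.75)
Step 4: [A] = 4.7 × 0.472367 = 2.22 M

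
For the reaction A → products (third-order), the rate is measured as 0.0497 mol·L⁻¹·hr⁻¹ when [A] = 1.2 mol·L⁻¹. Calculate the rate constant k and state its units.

0.02876 (mol·L⁻¹)⁻²·hr⁻¹

Step 1: rate = k[A]^3, so k = rate / [A]^3.
Step 2: k = 0.0497 / (1.2)^3 = 0.0497 / 1.728.
Step 3: k = 0.02876 (mol·L⁻¹)⁻²·hr⁻¹.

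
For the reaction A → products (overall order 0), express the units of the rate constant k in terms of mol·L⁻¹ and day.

mol·L⁻¹·day⁻¹

Step 1: For overall order n, rate = k × (concentration)^n.
Step 2: Rate has units mol·L⁻¹·day⁻¹; concentration term has units (mol·L⁻¹)^0.
Step 3: k = rate / (concentration)^n, so units of k = (mol·L⁻¹)^(1-0)·day⁻¹ = mol·L⁻¹·day⁻¹.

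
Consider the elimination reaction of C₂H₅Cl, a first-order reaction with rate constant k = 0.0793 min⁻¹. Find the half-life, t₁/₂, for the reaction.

8.741 min

Step 1: For a first-order reaction, t₁/₂ = ln(2)/k
Step 2: t₁/₂ = ln(2)/0.0793
Step 3: t₁/₂ = 0.6931/0.0793 = 8.741 min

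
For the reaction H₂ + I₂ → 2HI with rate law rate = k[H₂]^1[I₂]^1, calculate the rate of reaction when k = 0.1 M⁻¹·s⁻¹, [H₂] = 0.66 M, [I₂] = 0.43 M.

0.02838 M/s

Step 1: The rate law is rate = k[H₂]^1[I₂]^1
Step 2: Substitute: rate = 0.1 × (0.66)^1 × (0.43)^1
Step 3: rate = 0.1 × 0.66 × 0.43 = 0.02838 M/s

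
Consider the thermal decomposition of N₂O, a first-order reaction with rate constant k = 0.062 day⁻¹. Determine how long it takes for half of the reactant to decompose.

11.18 day

Step 1: For a first-order reaction, t₁/₂ = ln(2)/k
Step 2: t₁/₂ = ln(2)/0.062
Step 3: t₁/₂ = 0.6931/0.062 = 11.18 day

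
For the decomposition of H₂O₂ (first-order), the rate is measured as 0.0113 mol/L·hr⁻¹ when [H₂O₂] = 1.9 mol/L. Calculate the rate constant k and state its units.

0.005947 hr⁻¹

Step 1: rate = k[H₂O₂]^1, so k = rate / [H₂O₂]^1.
Step 2: k = 0.0113 / (1.9)^1 = 0.0113 / 1.9.
Step 3: k = 0.005947 hr⁻¹.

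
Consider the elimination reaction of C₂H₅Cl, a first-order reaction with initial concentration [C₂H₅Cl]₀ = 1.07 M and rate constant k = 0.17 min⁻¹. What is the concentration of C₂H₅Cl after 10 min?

0.1955 M

Step 1: For a first-order reaction: [C₂H₅Cl] = [C₂H₅Cl]₀ × e^(-kt)
Step 2: [C₂H₅Cl] = 1.07 × e^(-0.17 × 10)
Step 3: [C₂H₅Cl] = 1.07 × e^(-1.7)
Step 4: [C₂H₅Cl] = 1.07 × 0.182684 = 0.1955 M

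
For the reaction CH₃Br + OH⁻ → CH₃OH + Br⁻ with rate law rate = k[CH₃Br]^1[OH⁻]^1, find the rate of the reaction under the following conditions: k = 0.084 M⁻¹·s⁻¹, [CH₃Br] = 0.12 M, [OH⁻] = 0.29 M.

0.002923 M/s

Step 1: The rate law is rate = k[CH₃Br]^1[OH⁻]^1
Step 2: Substitute: rate = 0.084 × (0.12)^1 × (0.29)^1
Step 3: rate = 0.084 × 0.12 × 0.29 = 0.0029232 M/s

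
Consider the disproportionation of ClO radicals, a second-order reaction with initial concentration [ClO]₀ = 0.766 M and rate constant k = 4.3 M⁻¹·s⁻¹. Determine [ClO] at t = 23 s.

0.009979 M

Step 1: For a second-order reaction: 1/[ClO] = 1/[ClO]₀ + kt
Step 2: 1/[ClO] = 1/0.766 + 4.3 × 23
Step 3: 1/[ClO] = 1.305 + 98.9 = 100.2
Step 4: [ClO] = 1/100.2 = 0.009979 M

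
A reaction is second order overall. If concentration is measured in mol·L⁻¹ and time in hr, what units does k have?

(mol·L⁻¹)⁻¹·hr⁻¹

Step 1: For overall order n, rate = k × (concentration)^n.
Step 2: Rate has units mol·L⁻¹·hr⁻¹; concentration term has units (mol·L⁻¹)^2.
Step 3: k = rate / (concentration)^n, so units of k = (mol·L⁻¹)^(1-2)·hr⁻¹ = (mol·L⁻¹)⁻¹·hr⁻¹.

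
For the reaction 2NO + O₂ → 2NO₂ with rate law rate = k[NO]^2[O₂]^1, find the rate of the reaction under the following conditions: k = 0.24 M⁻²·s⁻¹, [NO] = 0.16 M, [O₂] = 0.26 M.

0.001597 M/s

Step 1: The rate law is rate = k[NO]^2[O₂]^1
Step 2: Substitute: rate = 0.24 × (0.16)^2 × (0.26)^1
Step 3: rate = 0.24 × 0.0256 × 0.26 = 0.00159744 M/s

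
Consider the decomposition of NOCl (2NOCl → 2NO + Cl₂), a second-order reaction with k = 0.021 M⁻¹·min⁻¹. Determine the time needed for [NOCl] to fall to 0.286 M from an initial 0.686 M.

97.08 min

Step 1: For second-order: t = (1/[NOCl] - 1/[NOCl]₀)/k
Step 2: t = (1/0.286 - 1/0.686)/0.021
Step 3: t = (3.497 - 1.458)/0.021
Step 4: t = 2.039/0.021 = 97.08 min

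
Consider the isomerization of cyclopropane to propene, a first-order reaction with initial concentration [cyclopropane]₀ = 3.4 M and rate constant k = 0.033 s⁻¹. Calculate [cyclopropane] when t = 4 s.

2.98 M

Step 1: For a first-order reaction: [cyclopropane] = [cyclopropane]₀ × e^(-kt)
Step 2: [cyclopropane] = 3.4 × e^(-0.033 × 4)
Step 3: [cyclopropane] = 3.4 × e^(-0.132)
Step 4: [cyclopropane] = 3.4 × 0.876341 = 2.98 M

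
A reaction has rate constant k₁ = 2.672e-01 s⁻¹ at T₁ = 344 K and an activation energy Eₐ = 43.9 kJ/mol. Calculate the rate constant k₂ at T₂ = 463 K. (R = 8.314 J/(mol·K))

1.381e+01 s⁻¹

Step 1: Use the two-temperature Arrhenius form: ln(k₂/k₁) = -Eₐ/R × (1/T₂ - 1/T₁)
Step 2: Convert Eₐ to J/mol: 43.9 kJ/mol = 43900 J/mol
Step 3: 1/T₂ - 1/T₁ = 1/463 - 1/344 = -7.471495e-04 K⁻¹
Step 4: ln(k₂/k₁) = -43900/8.314 × -7.471495e-04 = 3.94514
Step 5: k₂ = k₁ × exp(3.94514) = 2.672e-01 × 5.16836e+01 = 1.381e+01 s⁻¹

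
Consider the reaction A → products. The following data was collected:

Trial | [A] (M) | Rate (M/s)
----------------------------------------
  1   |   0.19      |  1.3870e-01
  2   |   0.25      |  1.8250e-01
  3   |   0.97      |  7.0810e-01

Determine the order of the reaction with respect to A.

first order (1)

Step 1: Compare trials to find order n where rate₂/rate₁ = ([A]₂/[A]₁)^n
Step 2: rate₂/rate₁ = 1.8250e-01/1.3870e-01 = 1.316
Step 3: [A]₂/[A]₁ = 0.25/0.19 = 1.316
Step 4: n = ln(1.316)/ln(1.316) = 1.00 ≈ 1
Step 5: The reaction is first order in A.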